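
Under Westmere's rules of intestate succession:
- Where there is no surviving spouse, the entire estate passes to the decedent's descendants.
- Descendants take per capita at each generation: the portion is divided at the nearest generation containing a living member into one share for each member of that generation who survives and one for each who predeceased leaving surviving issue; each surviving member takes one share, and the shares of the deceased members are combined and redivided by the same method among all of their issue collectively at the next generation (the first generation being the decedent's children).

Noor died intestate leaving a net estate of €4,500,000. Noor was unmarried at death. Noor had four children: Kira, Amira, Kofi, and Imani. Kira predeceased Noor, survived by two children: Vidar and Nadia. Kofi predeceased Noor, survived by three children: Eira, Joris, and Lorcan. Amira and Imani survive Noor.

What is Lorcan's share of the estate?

The entire €4,500,000 passes to the descendants.
That amount (€4,500,000) is divided at the children's generation into 4 shares of €1,125,000. Amira and Imani each take €1,125,000. The 2 shares of the deceased (Kira and Kofi) are combined into a pool of €2,250,000.
That pool (€2,250,000) is divided at the grandchildren's generation equally among Vidar, Nadia, Eira, Joris, and Lorcan: €450,000 each.

Lorcan receives €450,000.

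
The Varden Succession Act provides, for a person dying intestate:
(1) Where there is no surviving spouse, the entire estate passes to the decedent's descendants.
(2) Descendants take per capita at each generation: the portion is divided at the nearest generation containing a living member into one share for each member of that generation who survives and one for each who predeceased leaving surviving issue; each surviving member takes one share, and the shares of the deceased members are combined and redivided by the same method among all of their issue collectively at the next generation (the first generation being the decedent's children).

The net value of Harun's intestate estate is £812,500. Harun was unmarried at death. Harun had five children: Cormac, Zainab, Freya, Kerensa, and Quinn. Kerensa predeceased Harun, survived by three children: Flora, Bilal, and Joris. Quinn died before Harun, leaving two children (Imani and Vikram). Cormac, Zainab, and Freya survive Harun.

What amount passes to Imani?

The entire £812,500 passes to the descendants.
That amount (£812,500) is divided at the children's generation into 5 shares of £162,500. Cormac, Zainab, and Freya each take £162,500. The 2 shares of the deceased (Kerensa and Quinn) are combined into a pool of £325,000.
That pool (£325,000) is divided at the grandchildren's generation equally among Flora, Bilal, Joris, Imani, and Vikram: £65,000 each.

Imani receives £65,000.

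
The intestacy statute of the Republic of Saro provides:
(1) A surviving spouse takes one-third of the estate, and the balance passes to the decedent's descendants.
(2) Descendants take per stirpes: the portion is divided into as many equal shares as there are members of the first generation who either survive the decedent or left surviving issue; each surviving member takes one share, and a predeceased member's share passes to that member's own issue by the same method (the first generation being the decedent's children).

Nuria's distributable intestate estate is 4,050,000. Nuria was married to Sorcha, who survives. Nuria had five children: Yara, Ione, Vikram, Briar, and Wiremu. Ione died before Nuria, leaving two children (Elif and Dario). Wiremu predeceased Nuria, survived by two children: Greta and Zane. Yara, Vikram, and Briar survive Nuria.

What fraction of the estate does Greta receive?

Sorcha takes one-third of 4,050,000 = 1,350,000. The remaining 2,700,000 passes to the descendants.
The descendants' portion (2,700,000) is divided into 5 shares of 540,000: Yara, Vikram, and Briar each take 540,000; Ione's 540,000 share passes to Ione's issue; Wiremu's 540,000 share passes to Wiremu's issue.
Ione's share (540,000) is divided into 2 shares of 270,000: Elif and Dario each take 270,000.
Wiremu's share (540,000) is divided into 2 shares of 270,000: Greta and Zane each take 270,000.

Greta receives 1/15 of the estate.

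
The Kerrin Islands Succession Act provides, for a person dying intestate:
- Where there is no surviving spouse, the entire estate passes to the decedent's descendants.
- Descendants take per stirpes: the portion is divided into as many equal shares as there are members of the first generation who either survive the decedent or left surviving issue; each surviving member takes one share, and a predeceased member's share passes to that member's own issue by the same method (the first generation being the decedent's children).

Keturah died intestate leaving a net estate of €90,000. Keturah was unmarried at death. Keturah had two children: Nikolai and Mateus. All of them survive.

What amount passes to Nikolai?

Nikolai receives €45,000.

The entire €90,000 passes to the descendants.
That amount (€90,000) is divided into 2 shares of €45,000: Nikolai and Mateus each take €45,000.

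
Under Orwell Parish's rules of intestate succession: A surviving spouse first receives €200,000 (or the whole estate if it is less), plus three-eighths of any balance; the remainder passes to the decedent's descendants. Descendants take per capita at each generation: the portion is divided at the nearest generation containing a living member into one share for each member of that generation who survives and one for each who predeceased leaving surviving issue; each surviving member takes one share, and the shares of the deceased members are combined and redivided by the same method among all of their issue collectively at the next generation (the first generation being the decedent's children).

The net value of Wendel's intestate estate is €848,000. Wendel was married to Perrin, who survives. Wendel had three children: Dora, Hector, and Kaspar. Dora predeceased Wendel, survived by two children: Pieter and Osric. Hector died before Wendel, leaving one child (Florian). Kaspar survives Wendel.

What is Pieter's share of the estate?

Pieter receives €90,000.

Perrin first takes €200,000, leaving a balance of €648,000. Perrin then takes three-eighths of the balance (€243,000), for a total of €443,000. The remaining €405,000 passes to the descendants.
The descendants' portion (€405,000) is divided at the children's generation into 3 shares of €135,000. Kaspar takes €135,000. The 2 shares of the deceased (Dora and Hector) are combined into a pool of €270,000.
That pool (€270,000) is divided at the grandchildren's generation equally among Pieter, Osric, and Florian: €90,000 each.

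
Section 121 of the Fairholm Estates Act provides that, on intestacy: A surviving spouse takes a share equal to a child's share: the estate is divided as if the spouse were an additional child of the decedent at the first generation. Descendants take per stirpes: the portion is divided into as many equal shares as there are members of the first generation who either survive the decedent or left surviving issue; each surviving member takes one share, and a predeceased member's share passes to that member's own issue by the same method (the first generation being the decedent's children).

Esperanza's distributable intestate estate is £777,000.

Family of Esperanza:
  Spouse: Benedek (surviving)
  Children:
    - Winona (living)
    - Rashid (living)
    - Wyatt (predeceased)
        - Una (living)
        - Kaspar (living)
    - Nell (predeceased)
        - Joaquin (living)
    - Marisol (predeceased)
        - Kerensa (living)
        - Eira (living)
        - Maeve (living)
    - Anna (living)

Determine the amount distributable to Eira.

Eira receives £37,000.

The spouse counts as an additional share at the children's level, so there are 7 primary shares of £111,000. Benedek takes one such share (£111,000).
The children's combined portion (£666,000) is divided into 6 shares of £111,000: Winona, Rashid, and Anna each take £111,000; Wyatt's £111,000 share passes to Wyatt's issue; Nell's £111,000 share passes to Nell's issue; Marisol's £111,000 share passes to Marisol's issue.
Wyatt's share (£111,000) is divided into 2 shares of £55,500: Una and Kaspar each take £55,500.
Nell's share (£111,000) passes entirely to Joaquin.
Marisol's share (£111,000) is divided into 3 shares of £37,000: Kerensa, Eira, and Maeve each take £37,000.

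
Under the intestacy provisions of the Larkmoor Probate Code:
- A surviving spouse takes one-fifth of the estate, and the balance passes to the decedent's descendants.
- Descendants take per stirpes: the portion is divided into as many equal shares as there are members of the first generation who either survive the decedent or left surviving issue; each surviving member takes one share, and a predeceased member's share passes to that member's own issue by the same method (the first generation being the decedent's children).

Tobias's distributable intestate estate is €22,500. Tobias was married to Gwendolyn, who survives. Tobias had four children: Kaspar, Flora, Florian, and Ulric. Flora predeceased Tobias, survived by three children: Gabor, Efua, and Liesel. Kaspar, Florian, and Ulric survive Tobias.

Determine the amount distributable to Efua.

Gwendolyn takes one-fifth of €22,500 = €4,500. The remaining €18,000 passes to the descendants.
The descendants' portion (€18,000) is divided into 4 shares of €4,500: Kaspar, Florian, and Ulric each take €4,500; Flora's €4,500 share passes to Flora's issue.
Flora's share (€4,500) is divided into 3 shares of €1,500: Gabor, Efua, and Liesel each take €1,500.

Efua receives €1,500.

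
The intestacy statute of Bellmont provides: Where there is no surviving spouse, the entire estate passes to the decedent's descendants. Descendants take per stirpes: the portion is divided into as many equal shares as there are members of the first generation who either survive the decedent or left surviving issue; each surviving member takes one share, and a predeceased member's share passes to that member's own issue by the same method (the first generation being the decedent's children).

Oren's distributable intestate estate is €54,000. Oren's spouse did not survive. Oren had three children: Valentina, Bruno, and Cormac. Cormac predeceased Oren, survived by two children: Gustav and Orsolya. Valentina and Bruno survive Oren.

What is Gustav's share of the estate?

The entire €54,000 passes to the descendants.
That amount (€54,000) is divided into 3 shares of €18,000: Valentina and Bruno each take €18,000; Cormac's €18,000 share passes to Cormac's issue.
Cormac's share (€18,000) is divided into 2 shares of €9,000: Gustav and Orsolya each take €9,000.

Gustav receives €9,000.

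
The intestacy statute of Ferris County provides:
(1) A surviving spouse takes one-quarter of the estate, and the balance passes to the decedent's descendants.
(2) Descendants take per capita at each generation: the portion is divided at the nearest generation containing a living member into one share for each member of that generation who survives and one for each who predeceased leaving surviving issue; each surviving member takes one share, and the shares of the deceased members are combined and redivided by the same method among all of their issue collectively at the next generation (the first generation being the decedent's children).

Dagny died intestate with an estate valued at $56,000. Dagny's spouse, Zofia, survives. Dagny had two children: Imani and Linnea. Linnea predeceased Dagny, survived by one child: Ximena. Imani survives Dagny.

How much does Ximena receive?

Ximena receives $21,000.

Zofia takes one-quarter of $56,000 = $14,000. The remaining $42,000 passes to the descendants.
The descendants' portion ($42,000) is divided at the children's generation into 2 shares of $21,000. Imani takes $21,000. The remaining share for the deceased Linnea ($21,000) is carried to the next generation.
That pool ($21,000) passes entirely to Ximena, the sole taker at the grandchildren's generation.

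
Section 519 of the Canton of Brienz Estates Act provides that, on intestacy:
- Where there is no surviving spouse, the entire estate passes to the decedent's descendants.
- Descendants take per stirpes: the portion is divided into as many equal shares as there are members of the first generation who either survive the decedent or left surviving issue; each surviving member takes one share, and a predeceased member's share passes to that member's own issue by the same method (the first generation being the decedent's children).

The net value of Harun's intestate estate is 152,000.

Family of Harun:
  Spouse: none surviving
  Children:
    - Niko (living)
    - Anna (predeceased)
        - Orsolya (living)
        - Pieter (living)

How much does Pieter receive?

Pieter receives 38,000.

The entire 152,000 passes to the descendants.
That amount (152,000) is divided into 2 shares of 76,000: Niko takes 76,000; Anna's 76,000 share passes to Anna's issue.
Anna's share (76,000) is divided into 2 shares of 38,000: Orsolya and Pieter each take 38,000.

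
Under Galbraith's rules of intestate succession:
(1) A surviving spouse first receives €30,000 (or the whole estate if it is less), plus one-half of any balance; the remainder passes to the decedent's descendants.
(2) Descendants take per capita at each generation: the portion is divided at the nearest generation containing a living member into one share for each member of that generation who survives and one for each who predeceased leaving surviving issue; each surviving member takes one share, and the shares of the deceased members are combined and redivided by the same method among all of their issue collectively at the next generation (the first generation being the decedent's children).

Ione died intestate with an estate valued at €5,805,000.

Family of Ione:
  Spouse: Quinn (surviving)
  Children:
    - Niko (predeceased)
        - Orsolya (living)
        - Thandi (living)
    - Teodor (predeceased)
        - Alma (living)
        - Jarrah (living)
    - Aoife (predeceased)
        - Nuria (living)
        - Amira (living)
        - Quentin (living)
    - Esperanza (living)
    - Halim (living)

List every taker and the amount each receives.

Quinn: €2,917,500; Orsolya: €247,500; Thandi: €247,500; Alma: €247,500; Jarrah: €247,500; Nuria: €247,500; Amira: €247,500; Quentin: €247,500; Esperanza: €577,500; Halim: €577,500

Quinn first takes €30,000, leaving a balance of €5,775,000. Quinn then takes one-half of the balance (€2,887,500), for a total of €2,917,500. The remaining €2,887,500 passes to the descendants.
The descendants' portion (€2,887,500) is divided at the children's generation into 5 shares of €577,500. Esperanza and Halim each take €577,500. The 3 shares of the deceased (Niko, Teodor, and Aoife) are combined into a pool of €1,732,500.
That pool (€1,732,500) is divided at the grandchildren's generation equally among Orsolya, Thandi, Alma, Jarrah, Nuria, Amira, and Quentin: €247,500 each.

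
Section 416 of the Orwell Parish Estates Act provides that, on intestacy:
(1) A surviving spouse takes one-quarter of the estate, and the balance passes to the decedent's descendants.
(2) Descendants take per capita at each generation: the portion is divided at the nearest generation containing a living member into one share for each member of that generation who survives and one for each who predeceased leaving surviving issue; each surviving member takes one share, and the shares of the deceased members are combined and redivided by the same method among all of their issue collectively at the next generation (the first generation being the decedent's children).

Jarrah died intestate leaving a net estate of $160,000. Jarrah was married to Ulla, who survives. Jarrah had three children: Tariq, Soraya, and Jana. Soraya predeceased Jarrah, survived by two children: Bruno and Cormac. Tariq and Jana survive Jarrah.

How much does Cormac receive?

Cormac receives $20,000.

Ulla takes one-quarter of $160,000 = $40,000. The remaining $120,000 passes to the descendants.
The descendants' portion ($120,000) is divided at the children's generation into 3 shares of $40,000. Tariq and Jana each take $40,000. The remaining share for the deceased Soraya ($40,000) is carried to the next generation.
That pool ($40,000) is divided at the grandchildren's generation equally among Bruno and Cormac: $20,000 each.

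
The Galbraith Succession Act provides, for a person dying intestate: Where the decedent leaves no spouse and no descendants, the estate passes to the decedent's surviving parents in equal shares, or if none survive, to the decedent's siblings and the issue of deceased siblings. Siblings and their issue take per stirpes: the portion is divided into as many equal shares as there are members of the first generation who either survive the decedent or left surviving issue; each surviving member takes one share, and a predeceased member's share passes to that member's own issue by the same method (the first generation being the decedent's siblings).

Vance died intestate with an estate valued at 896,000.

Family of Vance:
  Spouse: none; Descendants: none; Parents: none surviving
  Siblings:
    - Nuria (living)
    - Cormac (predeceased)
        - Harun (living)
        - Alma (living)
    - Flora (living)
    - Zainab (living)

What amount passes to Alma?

Alma receives 112,000.

The entire 896,000 passes to the siblings and their issue.
That amount (896,000) is divided into 4 shares of 224,000: Nuria, Flora, and Zainab each take 224,000; Cormac's 224,000 share passes to Cormac's issue.
Cormac's share (224,000) is divided into 2 shares of 112,000: Harun and Alma each take 112,000.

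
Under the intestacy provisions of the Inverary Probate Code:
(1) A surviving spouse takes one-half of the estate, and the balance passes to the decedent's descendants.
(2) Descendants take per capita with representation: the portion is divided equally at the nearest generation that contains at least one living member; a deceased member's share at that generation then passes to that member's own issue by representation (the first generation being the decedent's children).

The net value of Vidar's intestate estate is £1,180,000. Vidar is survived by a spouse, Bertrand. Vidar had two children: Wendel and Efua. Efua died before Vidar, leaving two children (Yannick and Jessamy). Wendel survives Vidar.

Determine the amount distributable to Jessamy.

Bertrand takes one-half of £1,180,000 = £590,000. The remaining £590,000 passes to the descendants.
The descendants' portion (£590,000) is divided into 2 shares of £295,000: Wendel takes £295,000; Efua's £295,000 share passes to Efua's issue.
Efua's share (£295,000) is divided into 2 shares of £147,500: Yannick and Jessamy each take £147,500.

Jessamy receives £147,500.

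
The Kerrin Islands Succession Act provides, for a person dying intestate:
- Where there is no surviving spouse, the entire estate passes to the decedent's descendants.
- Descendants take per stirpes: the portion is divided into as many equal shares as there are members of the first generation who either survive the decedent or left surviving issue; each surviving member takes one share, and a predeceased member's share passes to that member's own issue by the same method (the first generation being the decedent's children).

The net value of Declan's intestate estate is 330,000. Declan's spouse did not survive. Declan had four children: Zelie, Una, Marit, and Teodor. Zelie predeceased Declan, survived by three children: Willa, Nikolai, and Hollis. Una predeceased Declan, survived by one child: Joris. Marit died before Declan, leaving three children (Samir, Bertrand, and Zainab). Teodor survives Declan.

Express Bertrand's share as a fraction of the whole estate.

The entire 330,000 passes to the descendants.
That amount (330,000) is divided into 4 shares of 82,500: Teodor takes 82,500; Zelie's 82,500 share passes to Zelie's issue; Una's 82,500 share passes to Una's issue; Marit's 82,500 share passes to Marit's issue.
Zelie's share (82,500) is divided into 3 shares of 27,500: Willa, Nikolai, and Hollis each take 27,500.
Una's share (82,500) passes entirely to Joris.
Marit's share (82,500) is divided into 3 shares of 27,500: Samir, Bertrand, and Zainab each take 27,500.

Bertrand receives 1/12 of the estate.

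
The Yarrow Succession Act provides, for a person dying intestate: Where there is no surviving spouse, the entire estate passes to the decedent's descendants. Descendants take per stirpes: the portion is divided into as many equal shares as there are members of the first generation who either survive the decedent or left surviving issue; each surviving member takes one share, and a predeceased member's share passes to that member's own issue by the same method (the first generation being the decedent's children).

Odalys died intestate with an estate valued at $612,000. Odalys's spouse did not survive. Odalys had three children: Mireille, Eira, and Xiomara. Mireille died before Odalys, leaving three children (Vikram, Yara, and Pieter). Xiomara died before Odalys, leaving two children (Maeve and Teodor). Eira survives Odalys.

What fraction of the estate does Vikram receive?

The entire $612,000 passes to the descendants.
That amount ($612,000) is divided into 3 shares of $204,000: Eira takes $204,000; Mireille's $204,000 share passes to Mireille's issue; Xiomara's $204,000 share passes to Xiomara's issue.
Mireille's share ($204,000) is divided into 3 shares of $68,000: Vikram, Yara, and Pieter each take $68,000.
Xiomara's share ($204,000) is divided into 2 shares of $102,000: Maeve and Teodor each take $102,000.

Vikram receives 1/9 of the estate.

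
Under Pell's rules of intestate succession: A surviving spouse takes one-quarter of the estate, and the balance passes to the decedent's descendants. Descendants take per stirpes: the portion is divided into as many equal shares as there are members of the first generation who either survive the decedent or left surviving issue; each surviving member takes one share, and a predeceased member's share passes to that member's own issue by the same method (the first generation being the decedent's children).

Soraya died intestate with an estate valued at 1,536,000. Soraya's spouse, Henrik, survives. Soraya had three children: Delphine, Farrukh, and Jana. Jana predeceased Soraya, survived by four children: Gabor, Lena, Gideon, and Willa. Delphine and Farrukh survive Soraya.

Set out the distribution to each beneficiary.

Henrik: 384,000; Delphine: 384,000; Farrukh: 384,000; Gabor: 96,000; Lena: 96,000; Gideon: 96,000; Willa: 96,000

Henrik takes one-quarter of 1,536,000 = 384,000. The remaining 1,152,000 passes to the descendants.
The descendants' portion (1,152,000) is divided into 3 shares of 384,000: Delphine and Farrukh each take 384,000; Jana's 384,000 share passes to Jana's issue.
Jana's share (384,000) is divided into 4 shares of 96,000: Gabor, Lena, Gideon, and Willa each take 96,000.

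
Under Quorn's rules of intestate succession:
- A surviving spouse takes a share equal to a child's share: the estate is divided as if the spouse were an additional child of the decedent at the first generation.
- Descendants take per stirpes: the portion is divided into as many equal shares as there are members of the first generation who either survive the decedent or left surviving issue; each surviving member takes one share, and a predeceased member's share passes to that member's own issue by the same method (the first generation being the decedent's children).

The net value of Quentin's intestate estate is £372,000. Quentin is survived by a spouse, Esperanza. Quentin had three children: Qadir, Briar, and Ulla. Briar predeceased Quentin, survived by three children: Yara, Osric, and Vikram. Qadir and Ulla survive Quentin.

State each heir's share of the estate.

Esperanza: £93,000; Qadir: £93,000; Yara: £31,000; Osric: £31,000; Vikram: £31,000; Ulla: £93,000

The spouse counts as an additional share at the children's level, so there are 4 primary shares of £93,000. Esperanza takes one such share (£93,000).
The children's combined portion (£279,000) is divided into 3 shares of £93,000: Qadir and Ulla each take £93,000; Briar's £93,000 share passes to Briar's issue.
Briar's share (£93,000) is divided into 3 shares of £31,000: Yara, Osric, and Vikram each take £31,000.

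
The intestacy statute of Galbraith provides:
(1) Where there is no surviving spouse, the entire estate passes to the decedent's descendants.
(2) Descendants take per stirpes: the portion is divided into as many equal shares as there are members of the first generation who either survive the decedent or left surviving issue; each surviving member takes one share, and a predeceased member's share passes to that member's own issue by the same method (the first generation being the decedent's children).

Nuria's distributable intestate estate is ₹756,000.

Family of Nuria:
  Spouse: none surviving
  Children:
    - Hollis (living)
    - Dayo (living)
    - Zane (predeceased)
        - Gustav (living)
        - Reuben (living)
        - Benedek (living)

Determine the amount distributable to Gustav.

Gustav receives ₹84,000.

The entire ₹756,000 passes to the descendants.
That amount (₹756,000) is divided into 3 shares of ₹252,000: Hollis and Dayo each take ₹252,000; Zane's ₹252,000 share passes to Zane's issue.
Zane's share (₹252,000) is divided into 3 shares of ₹84,000: Gustav, Reuben, and Benedek each take ₹84,000.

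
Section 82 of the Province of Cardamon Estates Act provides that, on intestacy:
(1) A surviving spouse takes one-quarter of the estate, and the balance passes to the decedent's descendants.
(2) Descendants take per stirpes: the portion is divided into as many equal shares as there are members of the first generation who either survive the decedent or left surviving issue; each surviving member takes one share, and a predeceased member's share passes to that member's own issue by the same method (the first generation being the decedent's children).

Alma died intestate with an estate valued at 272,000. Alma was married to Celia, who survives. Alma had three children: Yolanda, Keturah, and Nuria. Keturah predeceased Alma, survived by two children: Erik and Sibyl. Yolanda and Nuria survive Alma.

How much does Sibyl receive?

Sibyl receives 34,000.

Celia takes one-quarter of 272,000 = 68,000. The remaining 204,000 passes to the descendants.
The descendants' portion (204,000) is divided into 3 shares of 68,000: Yolanda and Nuria each take 68,000; Keturah's 68,000 share passes to Keturah's issue.
Keturah's share (68,000) is divided into 2 shares of 34,000: Erik and Sibyl each take 34,000.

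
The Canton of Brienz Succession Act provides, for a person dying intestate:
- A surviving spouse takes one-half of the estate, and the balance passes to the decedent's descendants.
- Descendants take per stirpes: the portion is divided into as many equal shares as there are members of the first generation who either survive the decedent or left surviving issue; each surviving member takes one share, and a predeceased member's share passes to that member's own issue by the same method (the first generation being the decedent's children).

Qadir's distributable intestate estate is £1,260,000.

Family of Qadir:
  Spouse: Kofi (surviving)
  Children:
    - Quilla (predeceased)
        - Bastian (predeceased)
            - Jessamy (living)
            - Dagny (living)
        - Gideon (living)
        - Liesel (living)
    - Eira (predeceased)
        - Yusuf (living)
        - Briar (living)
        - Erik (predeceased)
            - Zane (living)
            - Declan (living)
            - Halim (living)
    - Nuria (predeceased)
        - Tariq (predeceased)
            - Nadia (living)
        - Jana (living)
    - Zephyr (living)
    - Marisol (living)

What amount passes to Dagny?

Kofi takes one-half of £1,260,000 = £630,000. The remaining £630,000 passes to the descendants.
The descendants' portion (£630,000) is divided into 5 shares of £126,000: Zephyr and Marisol each take £126,000; Quilla's £126,000 share passes to Quilla's issue; Eira's £126,000 share passes to Eira's issue; Nuria's £126,000 share passes to Nuria's issue.
Quilla's share (£126,000) is divided into 3 shares of £42,000: Gideon and Liesel each take £42,000; Bastian's £42,000 share passes to Bastian's issue.
Bastian's share (£42,000) is divided into 2 shares of £21,000: Jessamy and Dagny each take £21,000.
Eira's share (£126,000) is divided into 3 shares of £42,000: Yusuf and Briar each take £42,000; Erik's £42,000 share passes to Erik's issue.
Erik's share (£42,000) is divided into 3 shares of £14,000: Zane, Declan, and Halim each take £14,000.
Nuria's share (£126,000) is divided into 2 shares of £63,000: Jana takes £63,000; Tariq's £63,000 share passes to Tariq's issue.
Tariq's share (£63,000) passes entirely to Nadia.

Dagny receives £21,000.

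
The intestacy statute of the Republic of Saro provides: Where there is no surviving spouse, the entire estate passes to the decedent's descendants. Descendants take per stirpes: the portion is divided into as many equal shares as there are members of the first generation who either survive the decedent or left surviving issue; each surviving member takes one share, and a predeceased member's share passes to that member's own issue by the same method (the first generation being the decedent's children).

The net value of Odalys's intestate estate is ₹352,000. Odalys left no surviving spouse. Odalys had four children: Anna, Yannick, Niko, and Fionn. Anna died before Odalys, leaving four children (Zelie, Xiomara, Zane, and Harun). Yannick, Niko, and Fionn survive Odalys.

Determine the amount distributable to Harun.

Harun receives ₹22,000.

The entire ₹352,000 passes to the descendants.
That amount (₹352,000) is divided into 4 shares of ₹88,000: Yannick, Niko, and Fionn each take ₹88,000; Anna's ₹88,000 share passes to Anna's issue.
Anna's share (₹88,000) is divided into 4 shares of ₹22,000: Zelie, Xiomara, Zane, and Harun each take ₹22,000.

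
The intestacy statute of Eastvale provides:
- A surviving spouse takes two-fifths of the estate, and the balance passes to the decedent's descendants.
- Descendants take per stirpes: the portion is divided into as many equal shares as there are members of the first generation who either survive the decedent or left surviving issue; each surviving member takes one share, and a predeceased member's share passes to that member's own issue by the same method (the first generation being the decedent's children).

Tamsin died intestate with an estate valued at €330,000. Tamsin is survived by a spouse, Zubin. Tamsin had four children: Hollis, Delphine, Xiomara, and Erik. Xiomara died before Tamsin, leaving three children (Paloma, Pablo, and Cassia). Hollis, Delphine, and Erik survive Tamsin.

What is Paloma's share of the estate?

Paloma receives €16,500.

Zubin takes two-fifths of €330,000 = €132,000. The remaining €198,000 passes to the descendants.
The descendants' portion (€198,000) is divided into 4 shares of €49,500: Hollis, Delphine, and Erik each take €49,500; Xiomara's €49,500 share passes to Xiomara's issue.
Xiomara's share (€49,500) is divided into 3 shares of €16,500: Paloma, Pablo, and Cassia each take €16,500.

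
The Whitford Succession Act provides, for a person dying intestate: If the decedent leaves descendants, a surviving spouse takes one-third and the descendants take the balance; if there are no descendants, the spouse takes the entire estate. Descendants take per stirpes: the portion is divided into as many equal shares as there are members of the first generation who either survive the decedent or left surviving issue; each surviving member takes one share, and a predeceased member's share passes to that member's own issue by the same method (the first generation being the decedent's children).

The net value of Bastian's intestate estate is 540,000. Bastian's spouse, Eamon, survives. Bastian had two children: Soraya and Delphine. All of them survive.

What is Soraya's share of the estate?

Soraya receives 180,000.

Eamon takes one-third of 540,000 = 180,000. The remaining 360,000 passes to the descendants.
The descendants' portion (360,000) is divided into 2 shares of 180,000: Soraya and Delphine each take 180,000.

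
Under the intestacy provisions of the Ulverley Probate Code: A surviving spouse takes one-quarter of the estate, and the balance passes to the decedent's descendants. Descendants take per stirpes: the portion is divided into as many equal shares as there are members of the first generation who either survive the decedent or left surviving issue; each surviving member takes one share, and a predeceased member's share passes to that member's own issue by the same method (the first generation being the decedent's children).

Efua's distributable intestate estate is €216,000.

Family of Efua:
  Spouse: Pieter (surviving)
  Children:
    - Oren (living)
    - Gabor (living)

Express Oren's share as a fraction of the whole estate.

Oren receives 3/8 of the estate.

Pieter takes one-quarter of €216,000 = €54,000. The remaining €162,000 passes to the descendants.
The descendants' portion (€162,000) is divided into 2 shares of €81,000: Oren and Gabor each take €81,000.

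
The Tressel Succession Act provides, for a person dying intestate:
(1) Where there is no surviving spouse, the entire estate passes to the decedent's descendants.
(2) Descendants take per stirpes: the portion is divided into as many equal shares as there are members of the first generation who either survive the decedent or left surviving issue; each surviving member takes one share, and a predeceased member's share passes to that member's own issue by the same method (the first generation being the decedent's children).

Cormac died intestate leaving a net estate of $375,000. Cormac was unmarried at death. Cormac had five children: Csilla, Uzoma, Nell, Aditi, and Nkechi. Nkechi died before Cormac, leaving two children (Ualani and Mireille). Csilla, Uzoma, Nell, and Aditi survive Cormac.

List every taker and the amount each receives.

The entire $375,000 passes to the descendants.
That amount ($375,000) is divided into 5 shares of $75,000: Csilla, Uzoma, Nell, and Aditi each take $75,000; Nkechi's $75,000 share passes to Nkechi's issue.
Nkechi's share ($75,000) is divided into 2 shares of $37,500: Ualani and Mireille each take $37,500.

Csilla: $75,000; Uzoma: $75,000; Nell: $75,000; Aditi: $75,000; Ualani: $37,500; Mireille: $37,500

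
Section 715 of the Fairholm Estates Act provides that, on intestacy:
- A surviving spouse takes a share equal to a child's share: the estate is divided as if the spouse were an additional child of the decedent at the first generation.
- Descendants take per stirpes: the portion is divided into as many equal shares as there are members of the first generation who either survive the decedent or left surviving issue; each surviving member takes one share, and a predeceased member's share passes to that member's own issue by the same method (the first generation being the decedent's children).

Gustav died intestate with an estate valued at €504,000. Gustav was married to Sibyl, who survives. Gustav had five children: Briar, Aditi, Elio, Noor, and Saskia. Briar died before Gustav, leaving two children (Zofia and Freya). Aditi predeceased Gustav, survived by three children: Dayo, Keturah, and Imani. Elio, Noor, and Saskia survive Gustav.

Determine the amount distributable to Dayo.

The spouse counts as an additional share at the children's level, so there are 6 primary shares of €84,000. Sibyl takes one such share (€84,000).
The children's combined portion (€420,000) is divided into 5 shares of €84,000: Elio, Noor, and Saskia each take €84,000; Briar's €84,000 share passes to Briar's issue; Aditi's €84,000 share passes to Aditi's issue.
Briar's share (€84,000) is divided into 2 shares of €42,000: Zofia and Freya each take €42,000.
Aditi's share (€84,000) is divided into 3 shares of €28,000: Dayo, Keturah, and Imani each take €28,000.

Dayo receives €28,000.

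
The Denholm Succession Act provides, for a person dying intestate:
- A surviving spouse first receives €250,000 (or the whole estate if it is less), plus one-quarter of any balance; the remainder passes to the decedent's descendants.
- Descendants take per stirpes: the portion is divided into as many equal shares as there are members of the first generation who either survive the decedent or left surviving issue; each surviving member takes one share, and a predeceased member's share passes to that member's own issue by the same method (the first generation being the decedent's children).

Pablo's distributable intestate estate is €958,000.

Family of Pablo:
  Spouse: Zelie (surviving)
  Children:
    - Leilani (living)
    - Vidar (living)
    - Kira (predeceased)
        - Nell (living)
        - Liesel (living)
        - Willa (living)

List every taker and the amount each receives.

Zelie first takes €250,000, leaving a balance of €708,000. Zelie then takes one-quarter of the balance (€177,000), for a total of €427,000. The remaining €531,000 passes to the descendants.
The descendants' portion (€531,000) is divided into 3 shares of €177,000: Leilani and Vidar each take €177,000; Kira's €177,000 share passes to Kira's issue.
Kira's share (€177,000) is divided into 3 shares of €59,000: Nell, Liesel, and Willa each take €59,000.

Zelie: €427,000; Leilani: €177,000; Vidar: €177,000; Nell: €59,000; Liesel: €59,000; Willa: €59,000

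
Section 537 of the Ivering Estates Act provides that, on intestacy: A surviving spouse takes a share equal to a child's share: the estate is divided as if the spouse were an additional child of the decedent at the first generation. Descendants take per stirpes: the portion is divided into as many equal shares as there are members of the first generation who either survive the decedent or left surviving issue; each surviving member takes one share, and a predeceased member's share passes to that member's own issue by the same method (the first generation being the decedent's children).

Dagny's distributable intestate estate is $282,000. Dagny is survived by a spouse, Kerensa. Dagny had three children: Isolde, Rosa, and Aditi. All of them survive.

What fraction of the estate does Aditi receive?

The spouse counts as an additional share at the children's level, so there are 4 primary shares of $70,500. Kerensa takes one such share ($70,500).
The children's combined portion ($211,500) is divided into 3 shares of $70,500: Isolde, Rosa, and Aditi each take $70,500.

Aditi receives 1/4 of the estate.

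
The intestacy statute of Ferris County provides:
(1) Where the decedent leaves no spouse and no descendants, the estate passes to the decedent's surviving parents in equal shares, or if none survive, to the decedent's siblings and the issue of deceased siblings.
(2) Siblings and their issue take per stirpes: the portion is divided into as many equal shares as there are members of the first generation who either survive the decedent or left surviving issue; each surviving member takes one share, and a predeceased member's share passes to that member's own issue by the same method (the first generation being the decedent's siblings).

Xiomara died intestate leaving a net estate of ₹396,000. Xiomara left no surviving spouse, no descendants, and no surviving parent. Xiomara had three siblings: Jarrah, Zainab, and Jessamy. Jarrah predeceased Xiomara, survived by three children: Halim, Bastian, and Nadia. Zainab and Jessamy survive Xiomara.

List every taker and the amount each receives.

The entire ₹396,000 passes to the siblings and their issue.
That amount (₹396,000) is divided into 3 shares of ₹132,000: Zainab and Jessamy each take ₹132,000; Jarrah's ₹132,000 share passes to Jarrah's issue.
Jarrah's share (₹132,000) is divided into 3 shares of ₹44,000: Halim, Bastian, and Nadia each take ₹44,000.

Halim: ₹44,000; Bastian: ₹44,000; Nadia: ₹44,000; Zainab: ₹132,000; Jessamy: ₹132,000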